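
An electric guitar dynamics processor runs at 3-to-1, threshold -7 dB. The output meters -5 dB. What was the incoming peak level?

Post-compression overshoot = -5 − (-7) = 2 dB.
Before 3:1 compression the overshoot was 2 × 3 = 6 dB, so input = -7 + 6 = -1 dB.

-1 dB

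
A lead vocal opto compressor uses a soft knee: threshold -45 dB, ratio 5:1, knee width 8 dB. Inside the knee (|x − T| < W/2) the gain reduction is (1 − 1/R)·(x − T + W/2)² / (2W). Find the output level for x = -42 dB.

x − T + W/2 = -42 − (-45) + 4 = 7.
GR = (1 − 1/5) × 7² / 16 = 0.8 × 49 / 16 = 2.45 dB.
Output = -42 − 2.45 = -44.45 dB.

-44.45 dB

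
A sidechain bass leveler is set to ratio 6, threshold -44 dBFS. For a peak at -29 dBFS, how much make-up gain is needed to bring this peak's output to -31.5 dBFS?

10 dB

The peak compresses to -44 + 15/6 = -41.5 dBFS.
To reach -31.5 dBFS requires -31.5 − (-41.5) = 10 dB of make-up.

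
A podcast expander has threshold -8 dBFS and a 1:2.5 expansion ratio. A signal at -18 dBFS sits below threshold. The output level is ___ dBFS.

-33 dBFS

The input is 10 dB below the -8 dBFS threshold.
A 1:2.5 expander multiplies undershoot by 2.5: 10 × 2.5 = 25 dB below threshold.
Output = -8 − 25 = -33 dBFS.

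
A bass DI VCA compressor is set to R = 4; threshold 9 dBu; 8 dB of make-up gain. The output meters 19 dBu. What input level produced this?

17 dBu

Before make-up, the level was 19 − 8 = 11 dBu.
That's 2 dB above the 9 dBu threshold.
Before 4:1 compression the overshoot was 2 × 4 = 8 dB, so input = 9 + 8 = 17 dBu.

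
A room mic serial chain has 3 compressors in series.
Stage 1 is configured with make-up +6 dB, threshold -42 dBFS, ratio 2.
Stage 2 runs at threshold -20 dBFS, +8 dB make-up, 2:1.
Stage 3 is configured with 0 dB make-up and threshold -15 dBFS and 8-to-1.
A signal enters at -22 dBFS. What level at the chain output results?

Stage 1: 20 dB above -42 dBFS, reduced 2:1 to 10 dB above → -32 dBFS; +6 dB make-up → -26 dBFS.
Stage 2: -26 dBFS ≤ -20 dBFS, so stage 2 doesn't engage; make-up brings it to -18 dBFS.
Stage 3: -18 dBFS is at or below the -15 dBFS threshold — no compression; output -18 dBFS.

-18 dBFS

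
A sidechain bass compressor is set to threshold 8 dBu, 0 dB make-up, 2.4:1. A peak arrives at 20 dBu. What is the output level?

13 dBu

The input is 12 dB above the 8 dBu threshold.
At 2.4:1 the overshoot is divided by 2.4, leaving 5 dB above threshold.
So the level is 8 + 5 = 13 dBu.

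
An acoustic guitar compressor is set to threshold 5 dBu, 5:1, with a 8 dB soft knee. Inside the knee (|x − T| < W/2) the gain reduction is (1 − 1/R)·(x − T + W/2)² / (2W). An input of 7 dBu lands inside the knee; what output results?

5.2 dBu

x − T + W/2 = 7 − 5 + 4 = 6.
GR = (1 − 1/5) × 6² / 16 = 0.8 × 36 / 16 = 1.8 dB.
Output = 7 − 1.8 = 5.2 dBu.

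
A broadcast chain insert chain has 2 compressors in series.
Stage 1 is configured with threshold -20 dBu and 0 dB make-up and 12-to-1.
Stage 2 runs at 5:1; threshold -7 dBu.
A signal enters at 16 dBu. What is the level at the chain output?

-17 dBu

Stage 1: 36 dB above -20 dBu, reduced 12:1 to 3 dB above → -17 dBu.
Stage 2: -17 dBu ≤ -7 dBu, so stage 2 doesn't engage; output -17 dBu.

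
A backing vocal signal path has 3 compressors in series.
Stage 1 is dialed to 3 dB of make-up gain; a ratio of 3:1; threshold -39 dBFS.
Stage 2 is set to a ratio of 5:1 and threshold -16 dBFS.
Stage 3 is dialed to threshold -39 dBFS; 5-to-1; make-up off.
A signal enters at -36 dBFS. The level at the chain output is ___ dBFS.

-38.2 dBFS

Stage 1: 3 dB above -39 dBFS, reduced 3:1 to 1 dB above → -38 dBFS; +3 dB make-up → -35 dBFS.
Stage 2: below threshold (-35 ≤ -16); passes unchanged; output -35 dBFS.
Stage 3: 4 dB above -39 dBFS, reduced 5:1 to 0.8 dB above → -38.2 dBFS.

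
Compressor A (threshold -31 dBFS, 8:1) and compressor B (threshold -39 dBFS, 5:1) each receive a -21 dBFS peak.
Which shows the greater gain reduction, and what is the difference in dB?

A: GR = 10 − 10/8 = 8.75 dB.
B: GR = 18 − 18/5 = 14.4 dB.
B reduces 5.65 dB more.

B, by 5.65 dB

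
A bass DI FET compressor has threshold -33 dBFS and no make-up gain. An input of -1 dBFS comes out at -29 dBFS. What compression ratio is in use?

8:1

Input overshoot = -1 − (-33) = 32 dB; output overshoot = -29 − (-33) = 4 dB.
Ratio = 32 / 4 = 8.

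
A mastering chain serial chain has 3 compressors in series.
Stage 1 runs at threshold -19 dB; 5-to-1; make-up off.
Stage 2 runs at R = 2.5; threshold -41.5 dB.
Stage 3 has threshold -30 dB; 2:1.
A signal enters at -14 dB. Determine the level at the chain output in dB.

-32.1 dB

Stage 1: 5 dB above -19 dB, reduced 5:1 to 1 dB above → -18 dB.
Stage 2: overshoot 23.5 dB → 23.5/2.5 = 9.4 dB → -32.1 dB.
Stage 3: -32.1 dB is at or below the -30 dB threshold — no compression; output -32.1 dB.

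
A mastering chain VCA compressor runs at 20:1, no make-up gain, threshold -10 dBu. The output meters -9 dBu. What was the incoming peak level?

The compressed level sits -9 − (-10) = 1 dB over threshold.
Input overshoot = R × output overshoot = 20 dB → input = -10 + 20 = 10 dBu.

10 dBu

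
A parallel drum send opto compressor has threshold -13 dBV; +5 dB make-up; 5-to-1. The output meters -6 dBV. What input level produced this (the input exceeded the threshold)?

-3 dBV

Stripping the +5 dB make-up gives -11 dBV at the gain stage.
That's 2 dB above the -13 dBV threshold.
Before 5:1 compression the overshoot was 2 × 5 = 10 dB, so input = -13 + 10 = -3 dBV.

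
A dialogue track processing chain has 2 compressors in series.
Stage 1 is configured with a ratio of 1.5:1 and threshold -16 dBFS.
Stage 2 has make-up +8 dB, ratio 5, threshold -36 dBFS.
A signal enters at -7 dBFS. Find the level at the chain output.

Stage 1: 9 dB above -16 dBFS, reduced 1.5:1 to 6 dB above → -10 dBFS.
Stage 2: overshoot 26 dB → 26/5 = 5.2 dB → -30.8 dBFS; +8 dB make-up → -22.8 dBFS.

-22.8 dBFS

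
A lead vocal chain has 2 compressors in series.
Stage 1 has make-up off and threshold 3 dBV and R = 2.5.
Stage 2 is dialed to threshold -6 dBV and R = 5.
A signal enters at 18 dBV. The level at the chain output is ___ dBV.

-3 dBV

Stage 1: 18 dBV is 15 dB over 3 dBV; at 2.5:1 that becomes 6 dB over, giving 9 dBV.
Stage 2: 9 dBV is 15 dB over -6 dBV; at 5:1 that becomes 3 dB over, giving -3 dBV.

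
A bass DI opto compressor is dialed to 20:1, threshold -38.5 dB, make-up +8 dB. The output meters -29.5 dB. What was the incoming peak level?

-18.5 dB

Before make-up, the level was -29.5 − 8 = -37.5 dB.
Post-compression overshoot = -37.5 − (-38.5) = 1 dB.
Undo the ratio: input overshoot = 1 × 20 = 20 dB, giving input = -18.5 dB.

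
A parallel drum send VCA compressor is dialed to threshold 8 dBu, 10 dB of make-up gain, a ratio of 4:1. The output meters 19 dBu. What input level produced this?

12 dBu

Remove make-up: 19 − 10 = 9 dBu.
The compressed level sits 9 − 8 = 1 dB over threshold.
Before 4:1 compression the overshoot was 1 × 4 = 4 dB, so input = 8 + 4 = 12 dBu.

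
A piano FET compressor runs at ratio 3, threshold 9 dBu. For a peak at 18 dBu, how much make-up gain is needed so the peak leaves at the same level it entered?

6 dB

Without make-up, output = threshold + overshoot/3 = 9 + 3 = 12 dBu.
Gap to target: 6 dB.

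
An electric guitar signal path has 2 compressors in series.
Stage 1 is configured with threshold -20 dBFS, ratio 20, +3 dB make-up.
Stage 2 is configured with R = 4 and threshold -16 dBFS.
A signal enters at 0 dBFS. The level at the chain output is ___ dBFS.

Stage 1: 20 dB above -20 dBFS, reduced 20:1 to 1 dB above → -19 dBFS; +3 dB make-up → -16 dBFS.
Stage 2: below threshold (-16 ≤ -16); passes unchanged; output -16 dBFS.

-16 dBFS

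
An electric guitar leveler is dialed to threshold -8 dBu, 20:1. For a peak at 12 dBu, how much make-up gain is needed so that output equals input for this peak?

Without make-up, output = threshold + overshoot/20 = -8 + 1 = -7 dBu.
Gap to target: 19 dB.

19 dB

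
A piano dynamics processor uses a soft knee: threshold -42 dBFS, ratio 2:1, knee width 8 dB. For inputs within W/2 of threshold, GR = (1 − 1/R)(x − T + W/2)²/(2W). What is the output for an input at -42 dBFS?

-42.5 dBFS

x − T + W/2 = -42 − (-42) + 4 = 4.
GR = (1 − 1/2) × 4² / 16 = 0.5 × 16 / 16 = 0.5 dB.
Output = -42 − 0.5 = -42.5 dBFS.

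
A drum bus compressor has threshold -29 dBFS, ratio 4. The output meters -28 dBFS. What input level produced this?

-25 dBFS

The compressed level sits -28 − (-29) = 1 dB over threshold.
Input overshoot = R × output overshoot = 4 dB → input = -29 + 4 = -25 dBFS.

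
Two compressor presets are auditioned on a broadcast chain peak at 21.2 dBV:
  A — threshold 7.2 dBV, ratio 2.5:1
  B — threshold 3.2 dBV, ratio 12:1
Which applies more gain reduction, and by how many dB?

A: overshoot 14 dB → output overshoot 5.6 dB → GR 8.4 dB.
B: overshoot 18 dB → output overshoot 1.5 dB → GR 16.5 dB.
B applies 8.1 dB more gain reduction.

B, by 8.1 dB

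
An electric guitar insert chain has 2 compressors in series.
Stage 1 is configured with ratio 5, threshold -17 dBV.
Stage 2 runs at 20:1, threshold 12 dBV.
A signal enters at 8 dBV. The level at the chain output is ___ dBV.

Stage 1: 25 dB above -17 dBV, reduced 5:1 to 5 dB above → -12 dBV.
Stage 2: below threshold (-12 ≤ 12); passes unchanged; output -12 dBV.

-12 dBV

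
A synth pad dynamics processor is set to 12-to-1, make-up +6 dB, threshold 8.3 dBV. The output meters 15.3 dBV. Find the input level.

Stripping the +6 dB make-up gives 9.3 dBV at the gain stage.
The compressed level sits 9.3 − 8.3 = 1 dB over threshold.
Before 12:1 compression the overshoot was 1 × 12 = 12 dB, so input = 8.3 + 12 = 20.3 dBV.

20.3 dBV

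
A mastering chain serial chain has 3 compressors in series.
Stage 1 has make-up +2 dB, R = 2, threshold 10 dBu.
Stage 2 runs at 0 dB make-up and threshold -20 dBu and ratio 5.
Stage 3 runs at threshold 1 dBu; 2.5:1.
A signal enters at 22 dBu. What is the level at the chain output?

-12.4 dBu

Stage 1: 12 dB above 10 dBu, reduced 2:1 to 6 dB above → 16 dBu; +2 dB make-up → 18 dBu.
Stage 2: 38 dB above -20 dBu, reduced 5:1 to 7.6 dB above → -12.4 dBu.
Stage 3: below threshold (-12.4 ≤ 1); passes unchanged; output -12.4 dBu.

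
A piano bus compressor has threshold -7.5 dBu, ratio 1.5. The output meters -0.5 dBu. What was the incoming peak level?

Post-compression overshoot = -0.5 − (-7.5) = 7 dB.
Input overshoot = R × output overshoot = 10.5 dB → input = -7.5 + 10.5 = 3 dBu.

3 dBu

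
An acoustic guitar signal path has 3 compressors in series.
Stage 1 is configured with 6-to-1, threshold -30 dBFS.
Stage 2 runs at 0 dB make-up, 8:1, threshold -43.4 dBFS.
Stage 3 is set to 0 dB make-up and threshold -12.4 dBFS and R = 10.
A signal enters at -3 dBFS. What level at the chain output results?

-41.1625 dBFS

Stage 1: 27 dB above -30 dBFS, reduced 6:1 to 4.5 dB above → -25.5 dBFS.
Stage 2: overshoot 17.9 dB → 17.9/8 = 2.2375 dB → -41.1625 dBFS.
Stage 3: -41.1625 dBFS ≤ -12.4 dBFS, so stage 3 doesn't engage; output -41.1625 dBFS.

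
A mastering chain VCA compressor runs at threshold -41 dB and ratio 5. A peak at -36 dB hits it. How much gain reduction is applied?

Overshoot = -36 − (-41) = 5 dB.
A 5:1 ratio leaves 1 dB of that excess.
GR = overshoot in − overshoot out = 5 − 1 = 4 dB.

4 dB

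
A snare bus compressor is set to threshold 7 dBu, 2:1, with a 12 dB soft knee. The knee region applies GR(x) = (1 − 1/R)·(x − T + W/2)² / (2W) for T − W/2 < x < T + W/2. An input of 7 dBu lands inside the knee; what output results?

x − T + W/2 = 7 − 7 + 6 = 6.
GR = (1 − 1/2) × 6² / 24 = 0.5 × 36 / 24 = 0.75 dB.
Output = 7 − 0.75 = 6.25 dBu.

6.25 dBu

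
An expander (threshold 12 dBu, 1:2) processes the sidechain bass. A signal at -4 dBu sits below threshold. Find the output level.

-20 dBu

Below threshold, a 1:2 expander applies gain = (2−1)×(T − x) of attenuation.
(2−1) × 16 = 16 dB, so output = -4 − 16 = -20 dBu.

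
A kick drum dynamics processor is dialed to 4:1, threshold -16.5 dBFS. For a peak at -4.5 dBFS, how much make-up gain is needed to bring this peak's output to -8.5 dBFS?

5 dB

Overshoot 12 dB → 12/4 = 3 dB after compression, so the compressed level is -16.5 + 3 = -13.5 dBFS.
Make-up = target − compressed = -8.5 − (-13.5) = 5 dB.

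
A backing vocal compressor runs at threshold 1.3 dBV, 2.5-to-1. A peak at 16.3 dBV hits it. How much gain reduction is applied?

9 dB

16.3 dBV exceeds the threshold by 15 dB.
After 2.5:1 compression the overshoot becomes 15/2.5 = 6 dB.
So the signal is attenuated by 15 − 6 = 9 dB.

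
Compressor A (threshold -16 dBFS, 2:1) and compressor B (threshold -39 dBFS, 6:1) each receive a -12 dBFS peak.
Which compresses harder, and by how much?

B, by 20.5 dB

A: GR = 4 − 4/2 = 2 dB.
B: GR = 27 − 27/6 = 22.5 dB.
B applies 20.5 dB more gain reduction.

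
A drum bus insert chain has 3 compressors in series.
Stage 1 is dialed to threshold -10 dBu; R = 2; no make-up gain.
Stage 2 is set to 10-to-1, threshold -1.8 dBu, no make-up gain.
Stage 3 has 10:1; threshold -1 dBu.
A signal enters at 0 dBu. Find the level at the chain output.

-5 dBu

Stage 1: 0 dBu is 10 dB over -10 dBu; at 2:1 that becomes 5 dB over, giving -5 dBu.
Stage 2: -5 dBu is at or below the -1.8 dBu threshold — no compression; output -5 dBu.
Stage 3: -5 dBu ≤ -1 dBu, so stage 3 doesn't engage; output -5 dBu.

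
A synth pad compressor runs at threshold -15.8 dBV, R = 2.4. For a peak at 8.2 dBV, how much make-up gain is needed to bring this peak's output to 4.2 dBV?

10 dB

Without make-up, output = threshold + overshoot/2.4 = -15.8 + 10 = -5.8 dBV.
Gap to target: 10 dB.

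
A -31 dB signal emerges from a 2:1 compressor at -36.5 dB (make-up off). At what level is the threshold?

Gain reduction = -31 − (-36.5) = 5.5 dB; output overshoot = GR / (R − 1) = 5.5 / 1 = 5.5 dB.
Threshold = output − output overshoot = -36.5 − 5.5 = -42 dB.

-42 dB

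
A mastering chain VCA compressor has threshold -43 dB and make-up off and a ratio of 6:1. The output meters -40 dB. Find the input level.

Post-compression overshoot = -40 − (-43) = 3 dB.
Before 6:1 compression the overshoot was 3 × 6 = 18 dB, so input = -43 + 18 = -25 dB.

-25 dB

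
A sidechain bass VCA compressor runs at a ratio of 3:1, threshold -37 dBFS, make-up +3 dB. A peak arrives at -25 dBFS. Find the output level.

-25 dBFS sits 12 dB over threshold.
3:1 compression reduces that to 12/3 = 4 dB over.
That puts the output at -33 dBFS; make-up adds 3 dB, giving -30 dBFS.

-30 dBFS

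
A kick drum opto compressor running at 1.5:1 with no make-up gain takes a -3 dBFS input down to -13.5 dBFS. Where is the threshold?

Let T be the threshold. Output overshoot = (input overshoot)/R, so -13.5 − T = (-3 − T)/1.5.
1.5·(-13.5 − T) = -3 − T → 0.5·T = -20.25 − (-3) = -17.25.
T = -17.25/0.5 = -34.5 dBFS.

-34.5 dBFS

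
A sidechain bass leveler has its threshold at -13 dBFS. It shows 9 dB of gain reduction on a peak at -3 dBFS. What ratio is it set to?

Input overshoot = -3 − (-13) = 10 dB.
Output overshoot = 10 − 9 = 1 dB.
Ratio = input overshoot / output overshoot = 10 / 1 = 10.

10:1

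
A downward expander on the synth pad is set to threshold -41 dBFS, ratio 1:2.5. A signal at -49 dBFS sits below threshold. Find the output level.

-61 dBFS

The input is 8 dB below the -41 dBFS threshold.
A 1:2.5 expander multiplies undershoot by 2.5: 8 × 2.5 = 20 dB below threshold.
Output = -41 − 20 = -61 dBFS.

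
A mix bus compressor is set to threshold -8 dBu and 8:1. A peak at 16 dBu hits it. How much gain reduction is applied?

The signal is 24 dB above threshold.
A 8:1 ratio leaves 3 dB of that excess.
So the signal is attenuated by 24 − 3 = 21 dB.

21 dB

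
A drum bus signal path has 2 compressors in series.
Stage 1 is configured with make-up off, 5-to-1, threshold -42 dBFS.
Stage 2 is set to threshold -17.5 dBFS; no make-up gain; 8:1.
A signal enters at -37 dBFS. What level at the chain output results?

-41 dBFS

Stage 1: -37 dBFS is 5 dB over -42 dBFS; at 5:1 that becomes 1 dB over, giving -41 dBFS.
Stage 2: below threshold (-41 ≤ -17.5); passes unchanged; output -41 dBFS.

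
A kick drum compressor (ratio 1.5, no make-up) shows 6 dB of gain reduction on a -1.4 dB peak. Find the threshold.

Input is 18 dB above T (since output overshoot × R = input overshoot: (-7.4 − T)·1.5 = -1.4 − T gives T = -19.4 dB).
Check: -19.4 + (-1.4 − (-19.4))/1.5 = -19.4 + 12 = -7.4 dB. ✓

-19.4 dB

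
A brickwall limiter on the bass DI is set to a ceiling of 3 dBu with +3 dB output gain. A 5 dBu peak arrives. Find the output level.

6 dBu

A brickwall limiter is an ∞:1 compressor: any input above the ceiling is clamped to 3 dBu.
Output gain then adds 3 dB: 3 + 3 = 6 dBu.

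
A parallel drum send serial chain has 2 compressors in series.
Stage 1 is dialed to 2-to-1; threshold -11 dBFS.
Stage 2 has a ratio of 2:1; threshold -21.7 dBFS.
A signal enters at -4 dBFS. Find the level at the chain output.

Stage 1: -4 dBFS is 7 dB over -11 dBFS; at 2:1 that becomes 3.5 dB over, giving -7.5 dBFS.
Stage 2: 14.2 dB above -21.7 dBFS, reduced 2:1 to 7.1 dB above → -14.6 dBFS.

-14.6 dBFS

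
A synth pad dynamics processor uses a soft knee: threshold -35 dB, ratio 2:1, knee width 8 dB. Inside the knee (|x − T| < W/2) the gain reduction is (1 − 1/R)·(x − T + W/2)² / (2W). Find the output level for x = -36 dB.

-36.28125 dB

x − T + W/2 = -36 − (-35) + 4 = 3.
GR = (1 − 1/2) × 3² / 16 = 0.5 × 9 / 16 = 0.28125 dB.
Output = -36 − 0.28125 = -36.28125 dB.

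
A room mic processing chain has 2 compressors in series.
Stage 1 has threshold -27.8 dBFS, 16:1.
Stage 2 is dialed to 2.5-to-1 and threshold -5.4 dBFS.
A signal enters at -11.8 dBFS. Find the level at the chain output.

Stage 1: overshoot 16 dB → 16/16 = 1 dB → -26.8 dBFS.
Stage 2: below threshold (-26.8 ≤ -5.4); passes unchanged; output -26.8 dBFS.

-26.8 dBFS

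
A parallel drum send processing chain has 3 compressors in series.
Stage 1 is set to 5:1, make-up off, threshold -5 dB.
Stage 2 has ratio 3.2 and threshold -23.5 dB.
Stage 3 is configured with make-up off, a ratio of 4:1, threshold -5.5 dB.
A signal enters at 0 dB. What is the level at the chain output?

-17.40625 dB

Stage 1: overshoot 5 dB → 5/5 = 1 dB → -4 dB.
Stage 2: overshoot 19.5 dB → 19.5/3.2 = 6.09375 dB → -17.40625 dB.
Stage 3: below threshold (-17.40625 ≤ -5.5); passes unchanged; output -17.40625 dB.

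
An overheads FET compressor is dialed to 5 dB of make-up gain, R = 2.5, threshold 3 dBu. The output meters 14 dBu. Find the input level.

Before make-up, the level was 14 − 5 = 9 dBu.
The compressed level sits 9 − 3 = 6 dB over threshold.
Before 2.5:1 compression the overshoot was 6 × 2.5 = 15 dB, so input = 3 + 15 = 18 dBu.

18 dBu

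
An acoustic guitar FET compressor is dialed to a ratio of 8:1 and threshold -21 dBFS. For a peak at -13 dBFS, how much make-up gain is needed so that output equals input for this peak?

Overshoot 8 dB → 8/8 = 1 dB after compression, so the compressed level is -21 + 1 = -20 dBFS.
Make-up = target − compressed = -13 − (-20) = 7 dB.

7 dB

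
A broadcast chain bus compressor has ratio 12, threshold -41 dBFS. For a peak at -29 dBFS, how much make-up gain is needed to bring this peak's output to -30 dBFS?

Without make-up, output = threshold + overshoot/12 = -41 + 1 = -40 dBFS.
Gap to target: 10 dB.

10 dB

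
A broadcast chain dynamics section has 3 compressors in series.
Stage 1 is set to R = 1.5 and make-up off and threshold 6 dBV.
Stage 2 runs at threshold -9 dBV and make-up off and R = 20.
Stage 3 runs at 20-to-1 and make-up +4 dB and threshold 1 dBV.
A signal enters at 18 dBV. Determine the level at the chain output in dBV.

Stage 1: 12 dB above 6 dBV, reduced 1.5:1 to 8 dB above → 14 dBV.
Stage 2: 14 dBV is 23 dB over -9 dBV; at 20:1 that becomes 1.15 dB over, giving -7.85 dBV.
Stage 3: below threshold (-7.85 ≤ 1); passes unchanged; make-up brings it to -3.85 dBV.

-3.85 dBV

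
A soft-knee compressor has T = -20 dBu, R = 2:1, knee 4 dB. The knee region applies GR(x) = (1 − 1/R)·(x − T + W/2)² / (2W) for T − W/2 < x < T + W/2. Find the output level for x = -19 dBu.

-19.5625 dBu

x − T + W/2 = -19 − (-20) + 2 = 3.
GR = (1 − 1/2) × 3² / 8 = 0.5 × 9 / 8 = 0.5625 dB.
Output = -19 − 0.5625 = -19.5625 dBu.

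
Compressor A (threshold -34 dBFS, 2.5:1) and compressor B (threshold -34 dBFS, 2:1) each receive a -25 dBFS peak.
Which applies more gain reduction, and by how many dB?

A: GR = 9 − 9/2.5 = 5.4 dB.
B: GR = 9 − 9/2 = 4.5 dB.
A reduces 0.9 dB more.

A, by 0.9 dB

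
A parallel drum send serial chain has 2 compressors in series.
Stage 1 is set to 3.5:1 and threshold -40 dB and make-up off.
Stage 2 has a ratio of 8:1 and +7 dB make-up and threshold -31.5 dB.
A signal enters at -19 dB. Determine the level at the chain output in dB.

Stage 1: 21 dB above -40 dB, reduced 3.5:1 to 6 dB above → -34 dB.
Stage 2: -34 dB is at or below the -31.5 dB threshold — no compression; make-up brings it to -27 dB.

-27 dB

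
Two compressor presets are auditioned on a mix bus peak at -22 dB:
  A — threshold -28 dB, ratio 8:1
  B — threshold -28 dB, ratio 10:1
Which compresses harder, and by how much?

A: GR = 6 − 6/8 = 5.25 dB.
B: GR = 6 − 6/10 = 5.4 dB.
B applies 0.15 dB more gain reduction.

B, by 0.15 dB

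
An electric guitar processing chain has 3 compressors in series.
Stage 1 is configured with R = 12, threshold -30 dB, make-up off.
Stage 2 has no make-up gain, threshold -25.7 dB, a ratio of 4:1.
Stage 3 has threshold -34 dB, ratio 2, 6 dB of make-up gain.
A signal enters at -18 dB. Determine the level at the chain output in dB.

Stage 1: -18 dB is 12 dB over -30 dB; at 12:1 that becomes 1 dB over, giving -29 dB.
Stage 2: -29 dB is at or below the -25.7 dB threshold — no compression; output -29 dB.
Stage 3: 5 dB above -34 dB, reduced 2:1 to 2.5 dB above → -31.5 dB; +6 dB make-up → -25.5 dB.

-25.5 dB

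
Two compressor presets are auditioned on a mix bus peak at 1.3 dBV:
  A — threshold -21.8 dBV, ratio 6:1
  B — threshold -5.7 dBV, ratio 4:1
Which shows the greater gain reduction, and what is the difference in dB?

A, by 14 dB

A: 23.1 dB over, compressed to 3.85 dB over, so 19.25 dB of GR.
B: 7 dB over, compressed to 1.75 dB over, so 5.25 dB of GR.
Difference: 14 dB in favour of A.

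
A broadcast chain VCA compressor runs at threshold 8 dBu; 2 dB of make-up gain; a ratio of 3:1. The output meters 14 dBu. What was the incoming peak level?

20 dBu

Before make-up, the level was 14 − 2 = 12 dBu.
The compressed level sits 12 − 8 = 4 dB over threshold.
Input overshoot = R × output overshoot = 12 dB → input = 8 + 12 = 20 dBu.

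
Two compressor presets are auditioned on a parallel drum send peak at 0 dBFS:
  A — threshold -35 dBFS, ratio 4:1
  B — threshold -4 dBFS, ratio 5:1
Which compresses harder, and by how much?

A: overshoot 35 dB → output overshoot 8.75 dB → GR 26.25 dB.
B: overshoot 4 dB → output overshoot 0.8 dB → GR 3.2 dB.
Difference: 23.05 dB in favour of A.

A, by 23.05 dB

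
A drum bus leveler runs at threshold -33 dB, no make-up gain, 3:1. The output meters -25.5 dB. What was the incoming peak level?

-10.5 dB

The compressed level sits -25.5 − (-33) = 7.5 dB over threshold.
Undo the ratio: input overshoot = 7.5 × 3 = 22.5 dB, giving input = -10.5 dB.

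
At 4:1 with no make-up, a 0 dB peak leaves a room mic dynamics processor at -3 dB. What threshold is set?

-4 dB

Let T be the threshold. Output overshoot = (input overshoot)/R, so -3 − T = (0 − T)/4.
4·(-3 − T) = 0 − T → 3·T = -12 − 0 = -12.
T = -12/3 = -4 dB.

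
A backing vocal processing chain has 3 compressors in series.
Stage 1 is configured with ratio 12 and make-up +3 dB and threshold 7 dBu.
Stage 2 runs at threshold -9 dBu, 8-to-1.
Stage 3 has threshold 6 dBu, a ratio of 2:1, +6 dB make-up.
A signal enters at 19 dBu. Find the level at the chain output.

-0.5 dBu

Stage 1: 12 dB above 7 dBu, reduced 12:1 to 1 dB above → 8 dBu; +3 dB make-up → 11 dBu.
Stage 2: overshoot 20 dB → 20/8 = 2.5 dB → -6.5 dBu.
Stage 3: -6.5 dBu ≤ 6 dBu, so stage 3 doesn't engage; make-up brings it to -0.5 dBu.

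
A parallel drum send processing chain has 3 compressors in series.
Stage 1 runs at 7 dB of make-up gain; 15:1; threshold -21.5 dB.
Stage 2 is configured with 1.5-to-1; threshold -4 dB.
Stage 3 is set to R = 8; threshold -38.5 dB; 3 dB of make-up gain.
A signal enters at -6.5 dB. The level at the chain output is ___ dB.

Stage 1: 15 dB above -21.5 dB, reduced 15:1 to 1 dB above → -20.5 dB; +7 dB make-up → -13.5 dB.
Stage 2: -13.5 dB ≤ -4 dB, so stage 2 doesn't engage; output -13.5 dB.
Stage 3: overshoot 25 dB → 25/8 = 3.125 dB → -35.375 dB; +3 dB make-up → -32.375 dB.

-32.375 dB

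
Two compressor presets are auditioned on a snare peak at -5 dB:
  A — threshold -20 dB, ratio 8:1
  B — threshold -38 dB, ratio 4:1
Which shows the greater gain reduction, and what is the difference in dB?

B, by 11.625 dB

A: GR = 15 − 15/8 = 13.125 dB.
B: GR = 33 − 33/4 = 24.75 dB.
B reduces 11.625 dB more.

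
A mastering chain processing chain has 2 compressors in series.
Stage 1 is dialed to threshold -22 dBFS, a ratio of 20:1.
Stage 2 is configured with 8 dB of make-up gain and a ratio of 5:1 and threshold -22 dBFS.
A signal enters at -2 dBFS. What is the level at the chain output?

Stage 1: overshoot 20 dB → 20/20 = 1 dB → -21 dBFS.
Stage 2: overshoot 1 dB → 1/5 = 0.2 dB → -21.8 dBFS; +8 dB make-up → -13.8 dBFS.

-13.8 dBFS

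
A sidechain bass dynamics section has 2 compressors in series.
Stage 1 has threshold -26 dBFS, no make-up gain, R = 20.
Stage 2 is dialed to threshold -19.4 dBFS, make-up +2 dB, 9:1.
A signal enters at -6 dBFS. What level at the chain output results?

-23 dBFS

Stage 1: overshoot 20 dB → 20/20 = 1 dB → -25 dBFS.
Stage 2: -25 dBFS ≤ -19.4 dBFS, so stage 2 doesn't engage; make-up brings it to -23 dBFS.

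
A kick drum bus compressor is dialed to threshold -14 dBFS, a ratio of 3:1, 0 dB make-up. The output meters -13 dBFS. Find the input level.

-11 dBFS

The compressed level sits -13 − (-14) = 1 dB over threshold.
Input overshoot = R × output overshoot = 3 dB → input = -14 + 3 = -11 dBFS.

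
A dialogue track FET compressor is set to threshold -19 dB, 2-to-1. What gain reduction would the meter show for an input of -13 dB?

Overshoot = -13 − (-19) = 6 dB.
At 2:1, output sits 6/2 = 3 dB above threshold.
Gain reduction = 6 − 3 = 3 dB.

3 dB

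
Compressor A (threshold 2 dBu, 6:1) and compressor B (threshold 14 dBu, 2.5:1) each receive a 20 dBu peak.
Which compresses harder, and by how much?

A: overshoot 18 dB → output overshoot 3 dB → GR 15 dB.
B: overshoot 6 dB → output overshoot 2.4 dB → GR 3.6 dB.
Difference: 11.4 dB in favour of A.

A, by 11.4 dB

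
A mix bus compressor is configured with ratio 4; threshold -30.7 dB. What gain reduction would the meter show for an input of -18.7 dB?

9 dB

Overshoot = -18.7 − (-30.7) = 12 dB.
A 4:1 ratio leaves 3 dB of that excess.
GR = overshoot in − overshoot out = 12 − 3 = 9 dB.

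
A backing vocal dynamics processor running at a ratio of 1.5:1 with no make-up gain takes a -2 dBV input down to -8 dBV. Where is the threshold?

-20 dBV

Input is 18 dB above T (since output overshoot × R = input overshoot: (-8 − T)·1.5 = -2 − T gives T = -20 dBV).
Check: -20 + (-2 − (-20))/1.5 = -20 + 12 = -8 dBV. ✓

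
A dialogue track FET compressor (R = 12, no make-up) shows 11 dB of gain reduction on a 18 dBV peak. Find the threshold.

Let T be the threshold. Output overshoot = (input overshoot)/R, so 7 − T = (18 − T)/12.
12·(7 − T) = 18 − T → 11·T = 84 − 18 = 66.
T = 66/11 = 6 dBV.

6 dBV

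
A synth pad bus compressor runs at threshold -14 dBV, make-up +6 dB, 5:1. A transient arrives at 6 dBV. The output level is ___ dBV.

-4 dBV

Overshoot: 6 − (-14) = 20 dB.
At 5:1 the overshoot is divided by 5, leaving 4 dB above threshold.
So the level is -14 + 4 = -10 dBV; make-up adds 6 dB, giving -4 dBV.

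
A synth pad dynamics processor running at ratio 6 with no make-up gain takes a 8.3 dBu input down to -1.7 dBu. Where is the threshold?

Let T be the threshold. Output overshoot = (input overshoot)/R, so -1.7 − T = (8.3 − T)/6.
6·(-1.7 − T) = 8.3 − T → 5·T = -10.2 − 8.3 = -18.5.
T = -18.5/5 = -3.7 dBu.

-3.7 dBu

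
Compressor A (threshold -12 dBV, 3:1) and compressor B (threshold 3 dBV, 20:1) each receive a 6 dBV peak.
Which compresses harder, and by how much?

A, by 9.15 dB

A: 18 dB over, compressed to 6 dB over, so 12 dB of GR.
B: 3 dB over, compressed to 0.15 dB over, so 2.85 dB of GR.
A reduces 9.15 dB more.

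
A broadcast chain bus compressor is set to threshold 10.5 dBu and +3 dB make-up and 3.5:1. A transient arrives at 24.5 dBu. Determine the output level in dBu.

17.5 dBu

The input is 14 dB above the 10.5 dBu threshold.
3.5:1 compression reduces that to 14/3.5 = 4 dB over.
That puts the output at 14.5 dBu; make-up adds 3 dB, giving 17.5 dBu.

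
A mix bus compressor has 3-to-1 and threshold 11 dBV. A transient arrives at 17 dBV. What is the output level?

17 dBV sits 6 dB over threshold.
The 6 dB excess becomes 2 dB after 3:1 reduction.
That puts the output at 13 dBV.

13 dBV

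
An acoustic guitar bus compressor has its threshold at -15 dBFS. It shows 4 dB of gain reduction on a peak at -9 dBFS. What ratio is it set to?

Input overshoot = -9 − (-15) = 6 dB.
Output overshoot = 6 − 4 = 2 dB.
Ratio = input overshoot / output overshoot = 6 / 2 = 3.

3:1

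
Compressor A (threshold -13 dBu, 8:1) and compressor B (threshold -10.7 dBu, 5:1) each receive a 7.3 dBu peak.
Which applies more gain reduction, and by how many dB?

A: 20.3 dB over, compressed to 2.5375 dB over, so 17.7625 dB of GR.
B: 18 dB over, compressed to 3.6 dB over, so 14.4 dB of GR.
A applies 3.3625 dB more gain reduction.

A, by 3.3625 dB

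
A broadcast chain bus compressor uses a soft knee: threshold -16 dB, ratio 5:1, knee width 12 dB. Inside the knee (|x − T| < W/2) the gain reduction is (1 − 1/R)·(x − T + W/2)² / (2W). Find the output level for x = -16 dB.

-17.2 dB

x − T + W/2 = -16 − (-16) + 6 = 6.
GR = (1 − 1/5) × 6² / 24 = 0.8 × 36 / 24 = 1.2 dB.
Output = -16 − 1.2 = -17.2 dB.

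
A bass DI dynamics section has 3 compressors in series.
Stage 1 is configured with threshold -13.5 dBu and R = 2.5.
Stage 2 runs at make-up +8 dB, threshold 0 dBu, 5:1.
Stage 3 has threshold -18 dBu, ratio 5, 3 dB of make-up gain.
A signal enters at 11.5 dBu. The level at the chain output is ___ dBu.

Stage 1: overshoot 25 dB → 25/2.5 = 10 dB → -3.5 dBu.
Stage 2: below threshold (-3.5 ≤ 0); passes unchanged; make-up brings it to 4.5 dBu.
Stage 3: 22.5 dB above -18 dBu, reduced 5:1 to 4.5 dB above → -13.5 dBu; +3 dB make-up → -10.5 dBu.

-10.5 dBu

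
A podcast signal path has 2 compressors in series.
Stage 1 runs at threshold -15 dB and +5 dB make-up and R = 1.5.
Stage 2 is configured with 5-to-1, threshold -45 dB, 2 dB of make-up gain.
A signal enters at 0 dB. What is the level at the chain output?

Stage 1: 15 dB above -15 dB, reduced 1.5:1 to 10 dB above → -5 dB; +5 dB make-up → 0 dB.
Stage 2: 0 dB is 45 dB over -45 dB; at 5:1 that becomes 9 dB over, giving -36 dB; +2 dB make-up → -34 dB.

-34 dB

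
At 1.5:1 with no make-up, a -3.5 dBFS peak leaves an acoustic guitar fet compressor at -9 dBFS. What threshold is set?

Gain reduction = -3.5 − (-9) = 5.5 dB; output overshoot = GR / (R − 1) = 5.5 / 0.5 = 11 dB.
Threshold = output − output overshoot = -9 − 11 = -20 dBFS.

-20 dBFS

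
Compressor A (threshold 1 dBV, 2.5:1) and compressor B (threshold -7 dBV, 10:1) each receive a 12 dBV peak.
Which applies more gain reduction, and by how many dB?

B, by 10.5 dB

A: overshoot 11 dB → output overshoot 4.4 dB → GR 6.6 dB.
B: overshoot 19 dB → output overshoot 1.9 dB → GR 17.1 dB.
Difference: 10.5 dB in favour of B.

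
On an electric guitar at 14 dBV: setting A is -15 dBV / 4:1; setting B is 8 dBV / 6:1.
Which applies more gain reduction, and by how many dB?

A, by 16.75 dB

A: GR = 29 − 29/4 = 21.75 dB.
B: GR = 6 − 6/6 = 5 dB.
Difference: 16.75 dB in favour of A.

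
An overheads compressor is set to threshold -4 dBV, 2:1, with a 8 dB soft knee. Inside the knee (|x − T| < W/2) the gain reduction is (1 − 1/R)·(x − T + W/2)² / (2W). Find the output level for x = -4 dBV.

x − T + W/2 = -4 − (-4) + 4 = 4.
GR = (1 − 1/2) × 4² / 16 = 0.5 × 16 / 16 = 0.5 dB.
Output = -4 − 0.5 = -4.5 dBV.

-4.5 dBV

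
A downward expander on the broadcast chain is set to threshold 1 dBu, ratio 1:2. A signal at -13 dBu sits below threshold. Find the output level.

-27 dBu

The input is 14 dB below the 1 dBu threshold.
A 1:2 expander multiplies undershoot by 2: 14 × 2 = 28 dB below threshold.
Output = 1 − 28 = -27 dBu.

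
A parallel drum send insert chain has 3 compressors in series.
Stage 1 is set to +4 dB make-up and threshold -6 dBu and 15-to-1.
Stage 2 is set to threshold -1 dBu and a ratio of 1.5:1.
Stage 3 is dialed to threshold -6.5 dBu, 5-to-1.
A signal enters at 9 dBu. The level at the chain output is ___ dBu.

-5.4 dBu

Stage 1: 15 dB above -6 dBu, reduced 15:1 to 1 dB above → -5 dBu; +4 dB make-up → -1 dBu.
Stage 2: below threshold (-1 ≤ -1); passes unchanged; output -1 dBu.
Stage 3: 5.5 dB above -6.5 dBu, reduced 5:1 to 1.1 dB above → -5.4 dBu.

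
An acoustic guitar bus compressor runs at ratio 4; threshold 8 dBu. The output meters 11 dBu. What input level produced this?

20 dBu

That's 3 dB above the 8 dBu threshold.
Input overshoot = R × output overshoot = 12 dB → input = 8 + 12 = 20 dBu.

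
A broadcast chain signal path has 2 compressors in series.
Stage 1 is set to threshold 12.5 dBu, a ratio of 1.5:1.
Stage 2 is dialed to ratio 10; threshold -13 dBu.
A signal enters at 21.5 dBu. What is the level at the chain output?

-9.85 dBu

Stage 1: 21.5 dBu is 9 dB over 12.5 dBu; at 1.5:1 that becomes 6 dB over, giving 18.5 dBu.
Stage 2: 31.5 dB above -13 dBu, reduced 10:1 to 3.15 dB above → -9.85 dBu.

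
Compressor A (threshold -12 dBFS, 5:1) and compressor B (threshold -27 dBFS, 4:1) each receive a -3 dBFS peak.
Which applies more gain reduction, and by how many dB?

A: overshoot 9 dB → output overshoot 1.8 dB → GR 7.2 dB.
B: overshoot 24 dB → output overshoot 6 dB → GR 18 dB.
B reduces 10.8 dB more.

B, by 10.8 dB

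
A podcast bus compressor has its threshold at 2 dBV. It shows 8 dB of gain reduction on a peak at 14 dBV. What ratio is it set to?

3:1

Input overshoot = 14 − 2 = 12 dB.
Output overshoot = 12 − 8 = 4 dB.
Ratio = input overshoot / output overshoot = 12 / 4 = 3.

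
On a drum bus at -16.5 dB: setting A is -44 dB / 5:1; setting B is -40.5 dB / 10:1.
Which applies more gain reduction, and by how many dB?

A: overshoot 27.5 dB → output overshoot 5.5 dB → GR 22 dB.
B: overshoot 24 dB → output overshoot 2.4 dB → GR 21.6 dB.
A applies 0.4 dB more gain reduction.

A, by 0.4 dB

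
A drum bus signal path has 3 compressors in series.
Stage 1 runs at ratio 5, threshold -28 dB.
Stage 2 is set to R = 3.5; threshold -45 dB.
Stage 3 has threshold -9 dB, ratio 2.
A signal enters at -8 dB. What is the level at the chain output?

Stage 1: overshoot 20 dB → 20/5 = 4 dB → -24 dB.
Stage 2: 21 dB above -45 dB, reduced 3.5:1 to 6 dB above → -39 dB.
Stage 3: -39 dB ≤ -9 dB, so stage 3 doesn't engage; output -39 dB.

-39 dB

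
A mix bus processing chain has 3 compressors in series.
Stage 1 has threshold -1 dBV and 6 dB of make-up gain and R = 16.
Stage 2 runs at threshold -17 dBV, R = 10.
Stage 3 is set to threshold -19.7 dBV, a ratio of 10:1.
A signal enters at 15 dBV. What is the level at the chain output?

Stage 1: 15 dBV is 16 dB over -1 dBV; at 16:1 that becomes 1 dB over, giving 0 dBV; +6 dB make-up → 6 dBV.
Stage 2: 23 dB above -17 dBV, reduced 10:1 to 2.3 dB above → -14.7 dBV.
Stage 3: 5 dB above -19.7 dBV, reduced 10:1 to 0.5 dB above → -19.2 dBV.

-19.2 dBV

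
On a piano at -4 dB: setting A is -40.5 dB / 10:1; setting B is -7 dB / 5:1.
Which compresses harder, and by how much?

A: overshoot 36.5 dB → output overshoot 3.65 dB → GR 32.85 dB.
B: overshoot 3 dB → output overshoot 0.6 dB → GR 2.4 dB.
A applies 30.45 dB more gain reduction.

A, by 30.45 dB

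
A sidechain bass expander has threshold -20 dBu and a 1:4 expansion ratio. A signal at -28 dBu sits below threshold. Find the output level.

-52 dBu

Below threshold, a 1:4 expander applies gain = (4−1)×(T − x) of attenuation.
(4−1) × 8 = 24 dB, so output = -28 − 24 = -52 dBu.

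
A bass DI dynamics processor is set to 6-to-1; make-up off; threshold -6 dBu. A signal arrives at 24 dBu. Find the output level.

-1 dBu

Overshoot: 24 − (-6) = 30 dB.
6:1 compression reduces that to 30/6 = 5 dB over.
Output = -6 + 5 = -1 dBu.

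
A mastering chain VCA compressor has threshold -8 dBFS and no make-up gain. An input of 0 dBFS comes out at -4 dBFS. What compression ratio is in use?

Input overshoot = 0 − (-8) = 8 dB; output overshoot = -4 − (-8) = 4 dB.
Ratio = 8 / 4 = 2.

2:1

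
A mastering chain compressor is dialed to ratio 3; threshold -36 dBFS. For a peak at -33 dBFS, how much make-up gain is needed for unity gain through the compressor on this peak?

2 dB

Without make-up, output = threshold + overshoot/3 = -36 + 1 = -35 dBFS.
Gap to target: 2 dB.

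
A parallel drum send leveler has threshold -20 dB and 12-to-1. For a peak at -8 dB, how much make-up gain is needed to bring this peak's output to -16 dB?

Without make-up, output = threshold + overshoot/12 = -20 + 1 = -19 dB.
Gap to target: 3 dB.

3 dB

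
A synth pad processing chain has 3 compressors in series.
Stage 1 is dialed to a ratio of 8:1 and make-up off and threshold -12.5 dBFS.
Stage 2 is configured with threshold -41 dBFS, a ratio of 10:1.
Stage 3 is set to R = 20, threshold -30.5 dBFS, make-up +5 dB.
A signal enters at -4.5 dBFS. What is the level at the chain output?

-33.05 dBFS

Stage 1: 8 dB above -12.5 dBFS, reduced 8:1 to 1 dB above → -11.5 dBFS.
Stage 2: -11.5 dBFS is 29.5 dB over -41 dBFS; at 10:1 that becomes 2.95 dB over, giving -38.05 dBFS.
Stage 3: -38.05 dBFS is at or below the -30.5 dBFS threshold — no compression; make-up brings it to -33.05 dBFS.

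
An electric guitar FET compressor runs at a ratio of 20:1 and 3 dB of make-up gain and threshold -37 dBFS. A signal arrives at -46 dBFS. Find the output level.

-43 dBFS

-46 dBFS is 9 dB below the -37 dBFS threshold, so no gain reduction is applied.
Make-up gain adds 3 dB: -46 + 3 = -43 dBFS.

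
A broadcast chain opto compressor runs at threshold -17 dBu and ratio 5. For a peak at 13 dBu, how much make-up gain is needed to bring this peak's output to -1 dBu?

Overshoot 30 dB → 30/5 = 6 dB after compression, so the compressed level is -17 + 6 = -11 dBu.
Make-up = target − compressed = -1 − (-11) = 10 dB.

10 dB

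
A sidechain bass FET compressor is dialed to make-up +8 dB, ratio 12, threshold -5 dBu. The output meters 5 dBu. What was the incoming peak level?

Remove make-up: 5 − 8 = -3 dBu.
Post-compression overshoot = -3 − (-5) = 2 dB.
Undo the ratio: input overshoot = 2 × 12 = 24 dB, giving input = 19 dBu.

19 dBu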